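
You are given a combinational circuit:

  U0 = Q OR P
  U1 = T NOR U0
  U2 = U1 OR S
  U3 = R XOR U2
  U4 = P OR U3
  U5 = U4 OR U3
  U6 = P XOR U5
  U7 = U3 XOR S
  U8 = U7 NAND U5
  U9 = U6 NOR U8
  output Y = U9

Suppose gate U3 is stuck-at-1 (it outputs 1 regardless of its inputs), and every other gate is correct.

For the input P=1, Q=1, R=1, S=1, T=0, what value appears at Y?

Propagate with U3 forced: U0=1, U1=0, U2=1, U3=1 [stuck-at-1], U4=1, U5=1, U6=0, U7=0, U8=1, U9=0.
So Y = 0. (Without the fault it would be 1.)

0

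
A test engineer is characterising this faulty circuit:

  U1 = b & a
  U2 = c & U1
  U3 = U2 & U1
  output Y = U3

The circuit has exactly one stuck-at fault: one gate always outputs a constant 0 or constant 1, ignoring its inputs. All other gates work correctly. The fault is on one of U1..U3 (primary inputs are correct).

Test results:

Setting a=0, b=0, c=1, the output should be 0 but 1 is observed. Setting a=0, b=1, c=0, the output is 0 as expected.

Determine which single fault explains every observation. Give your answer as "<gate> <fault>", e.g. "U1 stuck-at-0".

Fault-free values for test 1 (a=0, b=0, c=1): U1=0, U2=0, U3=0, giving Y=0. Observed 1.
Test 1: faults giving observed 1 are {U1 stuck-at-1, U3 stuck-at-1}.
Test 2 (a=0, b=1, c=0): fault-free U1=0, U2=0, U3=0 → 0; observed 0. Eliminates U3 stuck-at-1.
Only U1 stuck-at-1 is consistent with every test.

U1 stuck-at-1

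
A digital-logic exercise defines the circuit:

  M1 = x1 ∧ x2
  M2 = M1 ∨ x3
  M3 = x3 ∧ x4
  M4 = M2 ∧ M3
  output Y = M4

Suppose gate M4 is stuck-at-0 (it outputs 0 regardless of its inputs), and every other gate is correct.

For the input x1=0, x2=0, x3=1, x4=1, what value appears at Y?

Propagate with M4 forced: M1=0, M2=1, M3=1, M4=0 [stuck-at-0].
So Y = 0. (Without the fault it would be 1.)

0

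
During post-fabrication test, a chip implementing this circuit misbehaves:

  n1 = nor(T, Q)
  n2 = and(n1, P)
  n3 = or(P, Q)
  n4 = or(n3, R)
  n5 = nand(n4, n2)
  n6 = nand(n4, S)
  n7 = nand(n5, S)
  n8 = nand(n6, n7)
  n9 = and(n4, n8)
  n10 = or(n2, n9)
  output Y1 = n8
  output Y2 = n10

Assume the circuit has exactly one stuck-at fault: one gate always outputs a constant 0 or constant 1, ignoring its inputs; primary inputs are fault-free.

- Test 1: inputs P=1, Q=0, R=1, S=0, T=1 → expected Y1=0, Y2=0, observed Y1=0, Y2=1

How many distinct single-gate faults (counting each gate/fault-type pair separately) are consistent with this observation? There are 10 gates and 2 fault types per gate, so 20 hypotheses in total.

Fault-free: n1=0, n2=0, n3=1, n4=1, n5=1, n6=1, n7=1, n8=0, n9=0, n10=0 → Y1=0, Y2=0. Observed Y1=0, Y2=1.
  n1: stuck-at-1 ✓; others ✗
  n2: stuck-at-1 ✓; others ✗
  n3: none of the 2 fault types match ✗
  n4: none of the 2 fault types match ✗
  n5: none of the 2 fault types match ✗
  n6: none of the 2 fault types match ✗
  n7: none of the 2 fault types match ✗
  n8: none of the 2 fault types match ✗
  n9: stuck-at-1 ✓; others ✗
  n10: stuck-at-1 ✓; others ✗
Consistent faults: {n1 stuck-at-1, n2 stuck-at-1, n9 stuck-at-1, n10 stuck-at-1} — 4 in all.

4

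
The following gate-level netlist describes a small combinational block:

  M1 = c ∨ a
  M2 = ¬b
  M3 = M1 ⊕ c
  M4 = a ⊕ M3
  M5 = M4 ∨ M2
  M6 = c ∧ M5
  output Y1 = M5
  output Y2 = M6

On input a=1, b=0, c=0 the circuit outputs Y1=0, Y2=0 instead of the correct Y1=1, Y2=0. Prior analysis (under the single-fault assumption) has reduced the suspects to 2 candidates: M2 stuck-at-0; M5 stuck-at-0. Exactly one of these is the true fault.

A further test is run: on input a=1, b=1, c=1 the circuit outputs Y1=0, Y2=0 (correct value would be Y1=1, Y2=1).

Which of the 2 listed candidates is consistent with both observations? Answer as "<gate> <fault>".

M5 stuck-at-0

Evaluate each candidate on input a=1, b=1, c=1:
  M2 stuck-at-0: M1=1, M2=0 [stuck-at-0], M3=0, M4=1, M5=1, M6=1 → Y1=1, Y2=1 — eliminated
  M5 stuck-at-0: M1=1, M2=0, M3=0, M4=1, M5=0 [stuck-at-0], M6=0 → Y1=0, Y2=0 — matches
Only M5 stuck-at-0 reproduces the observed Y1=0, Y2=0.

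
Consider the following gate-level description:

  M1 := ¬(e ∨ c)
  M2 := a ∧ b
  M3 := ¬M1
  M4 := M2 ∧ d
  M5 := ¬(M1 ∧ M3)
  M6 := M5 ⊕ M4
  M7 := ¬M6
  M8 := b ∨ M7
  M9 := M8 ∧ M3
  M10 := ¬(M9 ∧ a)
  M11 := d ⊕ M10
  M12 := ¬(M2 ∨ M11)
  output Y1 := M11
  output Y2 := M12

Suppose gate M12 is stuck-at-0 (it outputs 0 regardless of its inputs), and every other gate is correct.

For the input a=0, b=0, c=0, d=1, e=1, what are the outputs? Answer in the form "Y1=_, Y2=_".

Propagate with M12 forced: M1=0, M2=0, M3=1, M4=0, M5=1, M6=1, M7=0, M8=0, M9=0, M10=1, M11=0, M12=0 [stuck-at-0].
So the outputs are Y1=0, Y2=0. (Without the fault they would be Y1=0, Y2=1.)

Y1=0, Y2=0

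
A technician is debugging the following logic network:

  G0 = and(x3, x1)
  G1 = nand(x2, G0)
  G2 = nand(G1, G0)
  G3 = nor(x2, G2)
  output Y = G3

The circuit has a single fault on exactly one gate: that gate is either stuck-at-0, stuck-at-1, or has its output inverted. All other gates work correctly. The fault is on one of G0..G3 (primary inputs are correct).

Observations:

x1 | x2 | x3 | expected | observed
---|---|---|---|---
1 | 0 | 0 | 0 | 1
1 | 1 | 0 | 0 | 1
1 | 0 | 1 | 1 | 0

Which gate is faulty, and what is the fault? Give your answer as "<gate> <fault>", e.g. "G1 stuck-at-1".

Fault-free values for test 1 (x1=1, x2=0, x3=0): G0=0, G1=1, G2=1, G3=0, giving Y=0. Observed 1.
Test 1: faults giving observed 1 are {G0 stuck-at-1, G0 inverted output, G2 stuck-at-0, G2 inverted output, G3 stuck-at-1, G3 inverted output}.
Test 2 (x1=1, x2=1, x3=0): fault-free G0=0, G1=1, G2=1, G3=0 → 0; observed 1. Eliminates G0 stuck-at-1, G0 inverted output, G2 stuck-at-0, G2 inverted output.
Test 3 (x1=1, x2=0, x3=1): fault-free G0=1, G1=1, G2=0, G3=1 → 1; observed 0. Eliminates G3 stuck-at-1.
Only G3 inverted output is consistent with every test.

G3 inverted output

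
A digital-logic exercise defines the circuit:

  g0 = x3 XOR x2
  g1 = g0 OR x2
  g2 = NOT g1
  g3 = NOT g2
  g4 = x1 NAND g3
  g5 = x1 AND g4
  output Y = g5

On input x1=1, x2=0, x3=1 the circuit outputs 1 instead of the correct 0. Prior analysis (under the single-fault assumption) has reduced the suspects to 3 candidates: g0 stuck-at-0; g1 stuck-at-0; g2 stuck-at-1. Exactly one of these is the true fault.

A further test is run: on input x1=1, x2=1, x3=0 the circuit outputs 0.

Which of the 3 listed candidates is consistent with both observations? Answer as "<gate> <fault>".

Evaluate each candidate on input x1=1, x2=1, x3=0:
  g0 stuck-at-0: g0=0 [stuck-at-0], g1=1, g2=0, g3=1, g4=0, g5=0 → 0 — matches
  g1 stuck-at-0: g0=1, g1=0 [stuck-at-0], g2=1, g3=0, g4=1, g5=1 → 1 — eliminated
  g2 stuck-at-1: g0=1, g1=1, g2=1 [stuck-at-1], g3=0, g4=1, g5=1 → 1 — eliminated
Only g0 stuck-at-0 reproduces the observed 0.

g0 stuck-at-0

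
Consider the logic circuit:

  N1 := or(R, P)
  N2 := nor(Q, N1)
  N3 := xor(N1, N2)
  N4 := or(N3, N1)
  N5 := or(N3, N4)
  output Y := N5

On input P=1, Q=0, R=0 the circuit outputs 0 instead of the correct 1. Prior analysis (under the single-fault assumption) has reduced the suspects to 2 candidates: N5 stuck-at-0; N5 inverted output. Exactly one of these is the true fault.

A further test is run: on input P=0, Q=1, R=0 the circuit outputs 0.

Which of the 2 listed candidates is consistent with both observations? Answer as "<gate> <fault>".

N5 stuck-at-0

Evaluate each candidate on input P=0, Q=1, R=0:
  N5 stuck-at-0: N1=0, N2=0, N3=0, N4=0, N5=0 [stuck-at-0] → 0 — matches
  N5 inverted output: N1=0, N2=0, N3=0, N4=0, N5=1 [inverted output] → 1 — eliminated
Only N5 stuck-at-0 reproduces the observed 0.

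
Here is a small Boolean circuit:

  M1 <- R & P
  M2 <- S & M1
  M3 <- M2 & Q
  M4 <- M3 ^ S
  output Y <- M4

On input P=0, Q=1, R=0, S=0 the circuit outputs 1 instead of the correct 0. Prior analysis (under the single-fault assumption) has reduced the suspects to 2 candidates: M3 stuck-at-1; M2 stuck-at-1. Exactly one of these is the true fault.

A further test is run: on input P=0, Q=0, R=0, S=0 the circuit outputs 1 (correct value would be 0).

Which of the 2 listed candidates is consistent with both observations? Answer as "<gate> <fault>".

Evaluate each candidate on input P=0, Q=0, R=0, S=0:
  M3 stuck-at-1: M1=0, M2=0, M3=1 [stuck-at-1], M4=1 → 1 — matches
  M2 stuck-at-1: M1=0, M2=1 [stuck-at-1], M3=0, M4=0 → 0 — eliminated
Only M3 stuck-at-1 reproduces the observed 1.

M3 stuck-at-1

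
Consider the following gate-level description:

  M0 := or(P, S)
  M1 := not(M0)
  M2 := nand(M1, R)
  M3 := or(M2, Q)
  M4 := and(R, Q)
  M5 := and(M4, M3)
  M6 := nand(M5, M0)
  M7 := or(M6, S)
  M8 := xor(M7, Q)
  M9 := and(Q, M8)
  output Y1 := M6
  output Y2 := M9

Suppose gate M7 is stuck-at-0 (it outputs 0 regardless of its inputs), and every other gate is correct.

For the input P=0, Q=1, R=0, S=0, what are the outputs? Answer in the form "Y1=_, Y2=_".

Y1=1, Y2=1

Propagate with M7 forced: M0=0, M1=1, M2=1, M3=1, M4=0, M5=0, M6=1, M7=0 [stuck-at-0], M8=1, M9=1.
So the outputs are Y1=1, Y2=1. (Without the fault they would be Y1=1, Y2=0.)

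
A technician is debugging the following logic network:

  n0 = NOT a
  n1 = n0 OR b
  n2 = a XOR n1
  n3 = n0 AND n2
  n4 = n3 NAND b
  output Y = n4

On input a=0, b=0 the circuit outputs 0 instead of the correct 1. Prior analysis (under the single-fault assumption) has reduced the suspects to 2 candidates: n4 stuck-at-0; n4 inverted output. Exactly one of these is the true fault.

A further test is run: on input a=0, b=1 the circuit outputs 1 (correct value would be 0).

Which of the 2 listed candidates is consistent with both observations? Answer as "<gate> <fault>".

n4 inverted output

Evaluate each candidate on input a=0, b=1:
  n4 stuck-at-0: n0=1, n1=1, n2=1, n3=1, n4=0 [stuck-at-0] → 0 — eliminated
  n4 inverted output: n0=1, n1=1, n2=1, n3=1, n4=1 [inverted output] → 1 — matches
Only n4 inverted output reproduces the observed 1.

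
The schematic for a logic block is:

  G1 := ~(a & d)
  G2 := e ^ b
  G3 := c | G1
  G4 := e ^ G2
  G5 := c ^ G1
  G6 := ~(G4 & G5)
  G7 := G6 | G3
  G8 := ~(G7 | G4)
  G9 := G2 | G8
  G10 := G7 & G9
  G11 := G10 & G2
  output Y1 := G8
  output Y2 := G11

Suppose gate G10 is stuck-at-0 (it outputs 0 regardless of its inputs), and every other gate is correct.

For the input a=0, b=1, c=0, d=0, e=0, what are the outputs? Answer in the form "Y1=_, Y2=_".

Y1=0, Y2=0

Propagate with G10 forced: G1=1, G2=1, G3=1, G4=1, G5=1, G6=0, G7=1, G8=0, G9=1, G10=0 [stuck-at-0], G11=0.
So the outputs are Y1=0, Y2=0. (Without the fault they would be Y1=0, Y2=1.)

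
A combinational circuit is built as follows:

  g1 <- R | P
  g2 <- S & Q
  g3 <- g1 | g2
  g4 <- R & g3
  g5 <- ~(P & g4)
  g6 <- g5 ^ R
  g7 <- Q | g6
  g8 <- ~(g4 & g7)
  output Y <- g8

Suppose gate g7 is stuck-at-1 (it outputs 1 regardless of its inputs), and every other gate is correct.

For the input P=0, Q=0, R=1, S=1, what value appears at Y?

0

Propagate with g7 forced: g1=1, g2=0, g3=1, g4=1, g5=1, g6=0, g7=1 [stuck-at-1], g8=0.
So Y = 0. (Without the fault it would be 1.)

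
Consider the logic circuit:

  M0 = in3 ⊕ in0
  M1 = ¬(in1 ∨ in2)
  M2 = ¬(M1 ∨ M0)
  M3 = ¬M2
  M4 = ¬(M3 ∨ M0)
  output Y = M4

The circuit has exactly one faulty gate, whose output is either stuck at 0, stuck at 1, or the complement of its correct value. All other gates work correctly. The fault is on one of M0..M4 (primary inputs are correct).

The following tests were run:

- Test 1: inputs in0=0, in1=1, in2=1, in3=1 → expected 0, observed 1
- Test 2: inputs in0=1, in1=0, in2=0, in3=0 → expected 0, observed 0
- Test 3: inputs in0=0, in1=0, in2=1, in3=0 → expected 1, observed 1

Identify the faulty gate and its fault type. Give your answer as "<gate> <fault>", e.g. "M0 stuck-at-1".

M0 stuck-at-0

Fault-free values for test 1 (in0=0, in1=1, in2=1, in3=1): M0=1, M1=0, M2=0, M3=1, M4=0, giving Y=0. Observed 1.
Test 1: faults giving observed 1 are {M0 stuck-at-0, M0 inverted output, M4 stuck-at-1, M4 inverted output}.
Test 2 (in0=1, in1=0, in2=0, in3=0): fault-free M0=1, M1=1, M2=0, M3=1, M4=0 → 0; observed 0. Eliminates M4 stuck-at-1, M4 inverted output.
Test 3 (in0=0, in1=0, in2=1, in3=0): fault-free M0=0, M1=0, M2=1, M3=0, M4=1 → 1; observed 1. Eliminates M0 inverted output.
Only M0 stuck-at-0 is consistent with every test.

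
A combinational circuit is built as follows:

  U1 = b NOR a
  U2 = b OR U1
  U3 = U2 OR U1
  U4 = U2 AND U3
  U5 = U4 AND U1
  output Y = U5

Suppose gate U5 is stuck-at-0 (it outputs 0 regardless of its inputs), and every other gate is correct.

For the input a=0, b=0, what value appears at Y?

Propagate with U5 forced: U1=1, U2=1, U3=1, U4=1, U5=0 [stuck-at-0].
So Y = 0. (Without the fault it would be 1.)

0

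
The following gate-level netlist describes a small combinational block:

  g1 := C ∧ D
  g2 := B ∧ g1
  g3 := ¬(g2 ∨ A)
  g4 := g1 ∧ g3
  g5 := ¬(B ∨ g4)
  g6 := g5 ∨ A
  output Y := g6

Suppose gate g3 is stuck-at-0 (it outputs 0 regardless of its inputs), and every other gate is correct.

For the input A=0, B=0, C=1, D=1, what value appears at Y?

Propagate with g3 forced: g1=1, g2=0, g3=0 [stuck-at-0], g4=0, g5=1, g6=1.
So Y = 1. (Without the fault it would be 0.)

1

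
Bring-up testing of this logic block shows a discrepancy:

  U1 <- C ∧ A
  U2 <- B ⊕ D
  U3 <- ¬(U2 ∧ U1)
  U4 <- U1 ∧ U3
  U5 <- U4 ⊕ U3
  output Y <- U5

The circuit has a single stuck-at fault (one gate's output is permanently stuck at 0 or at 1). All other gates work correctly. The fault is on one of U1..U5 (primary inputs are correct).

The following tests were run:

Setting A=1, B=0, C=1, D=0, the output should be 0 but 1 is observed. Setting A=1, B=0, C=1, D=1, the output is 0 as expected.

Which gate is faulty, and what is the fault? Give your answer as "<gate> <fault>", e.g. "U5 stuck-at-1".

U4 stuck-at-0

Fault-free values for test 1 (A=1, B=0, C=1, D=0): U1=1, U2=0, U3=1, U4=1, U5=0, giving Y=0. Observed 1.
Test 1: faults giving observed 1 are {U1 stuck-at-0, U4 stuck-at-0, U5 stuck-at-1}.
Test 2 (A=1, B=0, C=1, D=1): fault-free U1=1, U2=1, U3=0, U4=0, U5=0 → 0; observed 0. Eliminates U1 stuck-at-0, U5 stuck-at-1.
Only U4 stuck-at-0 is consistent with every test.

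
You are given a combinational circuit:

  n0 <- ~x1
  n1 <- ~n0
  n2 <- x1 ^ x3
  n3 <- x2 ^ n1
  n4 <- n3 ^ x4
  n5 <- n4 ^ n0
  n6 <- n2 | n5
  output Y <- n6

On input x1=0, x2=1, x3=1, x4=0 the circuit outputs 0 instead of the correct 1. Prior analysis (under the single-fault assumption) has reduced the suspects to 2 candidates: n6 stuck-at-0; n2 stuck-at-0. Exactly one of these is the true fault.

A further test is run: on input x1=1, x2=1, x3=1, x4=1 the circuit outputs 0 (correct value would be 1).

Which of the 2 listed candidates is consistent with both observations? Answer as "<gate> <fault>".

n6 stuck-at-0

Evaluate each candidate on input x1=1, x2=1, x3=1, x4=1:
  n6 stuck-at-0: n0=0, n1=1, n2=0, n3=0, n4=1, n5=1, n6=0 [stuck-at-0] → 0 — matches
  n2 stuck-at-0: n0=0, n1=1, n2=0 [stuck-at-0], n3=0, n4=1, n5=1, n6=1 → 1 — eliminated
Only n6 stuck-at-0 reproduces the observed 0.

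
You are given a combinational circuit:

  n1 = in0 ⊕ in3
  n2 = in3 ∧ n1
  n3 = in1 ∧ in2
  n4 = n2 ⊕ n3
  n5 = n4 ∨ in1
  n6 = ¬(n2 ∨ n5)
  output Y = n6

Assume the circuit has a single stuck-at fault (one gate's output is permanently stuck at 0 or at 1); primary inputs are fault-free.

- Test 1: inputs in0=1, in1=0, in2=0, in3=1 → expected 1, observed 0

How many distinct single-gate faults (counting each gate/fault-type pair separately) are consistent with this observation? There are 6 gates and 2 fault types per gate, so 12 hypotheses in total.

6

Fault-free: n1=0, n2=0, n3=0, n4=0, n5=0, n6=1 → 1. Observed 0.
  n1 stuck-at-0: output 1 ✗
  n1 stuck-at-1: output 0 ✓
  n2 stuck-at-0: output 1 ✗
  n2 stuck-at-1: output 0 ✓
  n3 stuck-at-0: output 1 ✗
  n3 stuck-at-1: output 0 ✓
  n4 stuck-at-0: output 1 ✗
  n4 stuck-at-1: output 0 ✓
  n5 stuck-at-0: output 1 ✗
  n5 stuck-at-1: output 0 ✓
  n6 stuck-at-0: output 0 ✓
  n6 stuck-at-1: output 1 ✗
Consistent faults: {n1 stuck-at-1, n2 stuck-at-1, n3 stuck-at-1, n4 stuck-at-1, n5 stuck-at-1, n6 stuck-at-0} — 6 in all.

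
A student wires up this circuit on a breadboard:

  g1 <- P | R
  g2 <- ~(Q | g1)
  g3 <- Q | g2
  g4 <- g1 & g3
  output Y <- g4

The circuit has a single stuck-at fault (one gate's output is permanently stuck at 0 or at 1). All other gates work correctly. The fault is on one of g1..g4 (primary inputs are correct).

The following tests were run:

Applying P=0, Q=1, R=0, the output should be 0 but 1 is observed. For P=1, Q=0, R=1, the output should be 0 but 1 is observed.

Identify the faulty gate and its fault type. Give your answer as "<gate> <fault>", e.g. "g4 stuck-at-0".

Fault-free values for test 1 (P=0, Q=1, R=0): g1=0, g2=0, g3=1, g4=0, giving Y=0. Observed 1.
Test 1: faults giving observed 1 are {g1 stuck-at-1, g4 stuck-at-1}.
Test 2 (P=1, Q=0, R=1): fault-free g1=1, g2=0, g3=0, g4=0 → 0; observed 1. Eliminates g1 stuck-at-1.
Only g4 stuck-at-1 is consistent with every test.

g4 stuck-at-1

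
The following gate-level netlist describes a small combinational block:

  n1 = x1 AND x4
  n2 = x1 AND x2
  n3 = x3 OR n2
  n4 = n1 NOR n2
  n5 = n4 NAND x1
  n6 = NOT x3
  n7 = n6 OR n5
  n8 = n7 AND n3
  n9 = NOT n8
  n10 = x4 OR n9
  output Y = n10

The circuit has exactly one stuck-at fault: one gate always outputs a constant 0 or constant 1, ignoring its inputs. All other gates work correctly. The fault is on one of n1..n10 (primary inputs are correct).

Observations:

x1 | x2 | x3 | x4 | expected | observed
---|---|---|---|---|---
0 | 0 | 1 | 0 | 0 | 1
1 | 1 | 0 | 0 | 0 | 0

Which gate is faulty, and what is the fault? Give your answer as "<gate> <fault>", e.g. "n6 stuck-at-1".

n5 stuck-at-0

Fault-free values for test 1 (x1=0, x2=0, x3=1, x4=0): n1=0, n2=0, n3=1, n4=1, n5=1, n6=0, n7=1, n8=1, n9=0, n10=0, giving Y=0. Observed 1.
Test 1: faults giving observed 1 are {n3 stuck-at-0, n5 stuck-at-0, n7 stuck-at-0, n8 stuck-at-0, n9 stuck-at-1, n10 stuck-at-1}.
Test 2 (x1=1, x2=1, x3=0, x4=0): fault-free n1=0, n2=1, n3=1, n4=0, n5=1, n6=1, n7=1, n8=1, n9=0, n10=0 → 0; observed 0. Eliminates n3 stuck-at-0, n7 stuck-at-0, n8 stuck-at-0, n9 stuck-at-1, n10 stuck-at-1.
Only n5 stuck-at-0 is consistent with every test.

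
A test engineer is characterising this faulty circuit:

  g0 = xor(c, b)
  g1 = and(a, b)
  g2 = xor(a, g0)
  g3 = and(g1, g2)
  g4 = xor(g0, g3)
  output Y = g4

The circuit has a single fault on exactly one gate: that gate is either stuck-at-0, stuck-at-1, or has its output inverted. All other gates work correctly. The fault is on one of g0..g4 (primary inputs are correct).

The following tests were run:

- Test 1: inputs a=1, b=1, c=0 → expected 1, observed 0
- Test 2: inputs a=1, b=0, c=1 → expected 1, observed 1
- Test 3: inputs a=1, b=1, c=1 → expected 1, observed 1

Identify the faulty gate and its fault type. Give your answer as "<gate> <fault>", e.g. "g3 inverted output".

Fault-free values for test 1 (a=1, b=1, c=0): g0=1, g1=1, g2=0, g3=0, g4=1, giving Y=1. Observed 0.
Test 1: faults giving observed 0 are {g2 stuck-at-1, g2 inverted output, g3 stuck-at-1, g3 inverted output, g4 stuck-at-0, g4 inverted output}.
Test 2 (a=1, b=0, c=1): fault-free g0=1, g1=0, g2=0, g3=0, g4=1 → 1; observed 1. Eliminates g3 stuck-at-1, g3 inverted output, g4 stuck-at-0, g4 inverted output.
Test 3 (a=1, b=1, c=1): fault-free g0=0, g1=1, g2=1, g3=1, g4=1 → 1; observed 1. Eliminates g2 inverted output.
Only g2 stuck-at-1 is consistent with every test.

g2 stuck-at-1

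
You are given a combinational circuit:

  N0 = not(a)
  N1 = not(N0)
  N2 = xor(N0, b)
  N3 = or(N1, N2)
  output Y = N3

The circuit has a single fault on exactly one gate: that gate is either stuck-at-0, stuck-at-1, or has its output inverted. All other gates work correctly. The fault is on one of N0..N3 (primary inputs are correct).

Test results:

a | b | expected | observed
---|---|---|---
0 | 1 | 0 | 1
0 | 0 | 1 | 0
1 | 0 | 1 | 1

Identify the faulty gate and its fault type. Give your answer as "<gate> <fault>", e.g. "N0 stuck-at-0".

Fault-free values for test 1 (a=0, b=1): N0=1, N1=0, N2=0, N3=0, giving Y=0. Observed 1.
Test 1: faults giving observed 1 are {N0 stuck-at-0, N0 inverted output, N1 stuck-at-1, N1 inverted output, N2 stuck-at-1, N2 inverted output, N3 stuck-at-1, N3 inverted output}.
Test 2 (a=0, b=0): fault-free N0=1, N1=0, N2=1, N3=1 → 1; observed 0. Eliminates N0 stuck-at-0, N0 inverted output, N1 stuck-at-1, N1 inverted output, N2 stuck-at-1, N3 stuck-at-1.
Test 3 (a=1, b=0): fault-free N0=0, N1=1, N2=0, N3=1 → 1; observed 1. Eliminates N3 inverted output.
Only N2 inverted output is consistent with every test.

N2 inverted output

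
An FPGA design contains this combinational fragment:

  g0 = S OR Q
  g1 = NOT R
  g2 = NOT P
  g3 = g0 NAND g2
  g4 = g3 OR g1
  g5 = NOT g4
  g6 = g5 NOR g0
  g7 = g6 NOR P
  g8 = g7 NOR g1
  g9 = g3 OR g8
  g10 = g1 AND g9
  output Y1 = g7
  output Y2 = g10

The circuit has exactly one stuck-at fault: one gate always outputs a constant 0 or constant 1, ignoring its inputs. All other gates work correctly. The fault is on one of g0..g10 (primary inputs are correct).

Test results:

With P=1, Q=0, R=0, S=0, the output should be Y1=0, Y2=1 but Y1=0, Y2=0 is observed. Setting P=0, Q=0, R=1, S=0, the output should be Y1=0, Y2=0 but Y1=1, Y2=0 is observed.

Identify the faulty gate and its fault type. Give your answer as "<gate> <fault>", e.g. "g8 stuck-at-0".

Fault-free values for test 1 (P=1, Q=0, R=0, S=0): g0=0, g1=1, g2=0, g3=1, g4=1, g5=0, g6=1, g7=0, g8=0, g9=1, g10=1, giving Y1=0, Y2=1. Observed Y1=0, Y2=0.
Test 1: faults giving observed Y1=0, Y2=0 are {g1 stuck-at-0, g3 stuck-at-0, g9 stuck-at-0, g10 stuck-at-0}.
Test 2 (P=0, Q=0, R=1, S=0): fault-free g0=0, g1=0, g2=1, g3=1, g4=1, g5=0, g6=1, g7=0, g8=1, g9=1, g10=0 → Y1=0, Y2=0; observed Y1=1, Y2=0. Eliminates g1 stuck-at-0, g9 stuck-at-0, g10 stuck-at-0.
Only g3 stuck-at-0 is consistent with every test.

g3 stuck-at-0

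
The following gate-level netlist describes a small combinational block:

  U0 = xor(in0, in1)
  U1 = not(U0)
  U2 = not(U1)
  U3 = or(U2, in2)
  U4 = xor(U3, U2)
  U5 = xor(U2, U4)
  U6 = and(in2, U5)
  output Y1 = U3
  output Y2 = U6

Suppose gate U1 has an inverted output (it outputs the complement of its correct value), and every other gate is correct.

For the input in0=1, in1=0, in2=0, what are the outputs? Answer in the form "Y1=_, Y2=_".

Propagate with U1 forced: U0=1, U1=1 [inverted output], U2=0, U3=0, U4=0, U5=0, U6=0.
So the outputs are Y1=0, Y2=0. (Without the fault they would be Y1=1, Y2=0.)

Y1=0, Y2=0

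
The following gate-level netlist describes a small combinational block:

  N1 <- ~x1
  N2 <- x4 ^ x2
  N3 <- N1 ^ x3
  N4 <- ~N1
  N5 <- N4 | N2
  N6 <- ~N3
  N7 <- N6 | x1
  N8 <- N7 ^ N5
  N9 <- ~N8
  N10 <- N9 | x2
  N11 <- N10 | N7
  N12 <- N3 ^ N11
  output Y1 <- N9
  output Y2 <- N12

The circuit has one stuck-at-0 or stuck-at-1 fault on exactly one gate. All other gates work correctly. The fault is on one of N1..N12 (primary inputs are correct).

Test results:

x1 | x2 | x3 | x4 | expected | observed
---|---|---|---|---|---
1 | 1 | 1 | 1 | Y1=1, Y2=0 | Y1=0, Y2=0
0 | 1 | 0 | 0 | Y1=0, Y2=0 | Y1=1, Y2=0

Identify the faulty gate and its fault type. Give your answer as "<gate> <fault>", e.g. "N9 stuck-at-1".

Fault-free values for test 1 (x1=1, x2=1, x3=1, x4=1): N1=0, N2=0, N3=1, N4=1, N5=1, N6=0, N7=1, N8=0, N9=1, N10=1, N11=1, N12=0, giving Y1=1, Y2=0. Observed Y1=0, Y2=0.
Test 1: faults giving observed Y1=0, Y2=0 are {N4 stuck-at-0, N5 stuck-at-0, N7 stuck-at-0, N8 stuck-at-1, N9 stuck-at-0}.
Test 2 (x1=0, x2=1, x3=0, x4=0): fault-free N1=1, N2=1, N3=1, N4=0, N5=1, N6=0, N7=0, N8=1, N9=0, N10=1, N11=1, N12=0 → Y1=0, Y2=0; observed Y1=1, Y2=0. Eliminates N4 stuck-at-0, N7 stuck-at-0, N8 stuck-at-1, N9 stuck-at-0.
Only N5 stuck-at-0 is consistent with every test.

N5 stuck-at-0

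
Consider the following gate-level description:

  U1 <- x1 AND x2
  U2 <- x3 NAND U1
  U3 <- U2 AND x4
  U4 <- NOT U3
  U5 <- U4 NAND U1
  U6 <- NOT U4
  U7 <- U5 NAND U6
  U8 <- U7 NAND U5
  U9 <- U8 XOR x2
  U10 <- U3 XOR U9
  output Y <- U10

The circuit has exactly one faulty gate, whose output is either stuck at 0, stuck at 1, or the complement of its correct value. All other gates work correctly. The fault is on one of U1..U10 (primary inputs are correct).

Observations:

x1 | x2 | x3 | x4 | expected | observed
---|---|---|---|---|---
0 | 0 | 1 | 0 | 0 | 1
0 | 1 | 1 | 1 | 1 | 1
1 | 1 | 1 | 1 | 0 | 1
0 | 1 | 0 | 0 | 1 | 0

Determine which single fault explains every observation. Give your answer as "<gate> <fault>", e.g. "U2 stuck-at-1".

Fault-free values for test 1 (x1=0, x2=0, x3=1, x4=0): U1=0, U2=1, U3=0, U4=1, U5=1, U6=0, U7=1, U8=0, U9=0, U10=0, giving Y=0. Observed 1.
Test 1: faults giving observed 1 are {U1 stuck-at-1, U1 inverted output, U4 stuck-at-0, U4 inverted output, U5 stuck-at-0, U5 inverted output, U6 stuck-at-1, U6 inverted output, U7 stuck-at-0, U7 inverted output, U8 stuck-at-1, U8 inverted output, U9 stuck-at-1, U9 inverted output, U10 stuck-at-1, U10 inverted output}.
Test 2 (x1=0, x2=1, x3=1, x4=1): fault-free U1=0, U2=1, U3=1, U4=0, U5=1, U6=1, U7=0, U8=1, U9=0, U10=1 → 1; observed 1. Eliminates U1 stuck-at-1, U1 inverted output, U4 inverted output, U6 inverted output, U7 inverted output, U8 inverted output, U9 stuck-at-1, U9 inverted output, U10 inverted output.
Test 3 (x1=1, x2=1, x3=1, x4=1): fault-free U1=1, U2=0, U3=0, U4=1, U5=0, U6=0, U7=1, U8=1, U9=0, U10=0 → 0; observed 1. Eliminates U4 stuck-at-0, U5 stuck-at-0, U6 stuck-at-1, U7 stuck-at-0, U8 stuck-at-1.
Test 4 (x1=0, x2=1, x3=0, x4=0): fault-free U1=0, U2=1, U3=0, U4=1, U5=1, U6=0, U7=1, U8=0, U9=1, U10=1 → 1; observed 0. Eliminates U10 stuck-at-1.
Only U5 inverted output is consistent with every test.

U5 inverted output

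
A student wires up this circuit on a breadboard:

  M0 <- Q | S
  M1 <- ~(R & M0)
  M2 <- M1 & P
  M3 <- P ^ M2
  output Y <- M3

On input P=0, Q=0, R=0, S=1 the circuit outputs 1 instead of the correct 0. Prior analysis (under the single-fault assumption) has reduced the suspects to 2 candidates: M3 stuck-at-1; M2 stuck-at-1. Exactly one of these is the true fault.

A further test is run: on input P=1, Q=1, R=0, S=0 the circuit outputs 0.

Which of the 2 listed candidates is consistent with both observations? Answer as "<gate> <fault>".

Evaluate each candidate on input P=1, Q=1, R=0, S=0:
  M3 stuck-at-1: M0=1, M1=1, M2=1, M3=1 [stuck-at-1] → 1 — eliminated
  M2 stuck-at-1: M0=1, M1=1, M2=1 [stuck-at-1], M3=0 → 0 — matches
Only M2 stuck-at-1 reproduces the observed 0.

M2 stuck-at-1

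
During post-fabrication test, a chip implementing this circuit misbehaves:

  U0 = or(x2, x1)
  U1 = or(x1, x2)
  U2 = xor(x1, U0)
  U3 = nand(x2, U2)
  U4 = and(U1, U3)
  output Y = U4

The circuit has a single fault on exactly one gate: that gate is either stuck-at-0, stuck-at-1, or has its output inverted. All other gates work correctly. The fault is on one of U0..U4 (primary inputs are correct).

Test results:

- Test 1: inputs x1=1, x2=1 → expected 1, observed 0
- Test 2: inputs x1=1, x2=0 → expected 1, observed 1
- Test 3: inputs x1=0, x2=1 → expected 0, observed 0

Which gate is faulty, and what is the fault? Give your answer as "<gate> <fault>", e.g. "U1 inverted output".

Fault-free values for test 1 (x1=1, x2=1): U0=1, U1=1, U2=0, U3=1, U4=1, giving Y=1. Observed 0.
Test 1: faults giving observed 0 are {U0 stuck-at-0, U0 inverted output, U1 stuck-at-0, U1 inverted output, U2 stuck-at-1, U2 inverted output, U3 stuck-at-0, U3 inverted output, U4 stuck-at-0, U4 inverted output}.
Test 2 (x1=1, x2=0): fault-free U0=1, U1=1, U2=0, U3=1, U4=1 → 1; observed 1. Eliminates U1 stuck-at-0, U1 inverted output, U3 stuck-at-0, U3 inverted output, U4 stuck-at-0, U4 inverted output.
Test 3 (x1=0, x2=1): fault-free U0=1, U1=1, U2=1, U3=0, U4=0 → 0; observed 0. Eliminates U0 stuck-at-0, U0 inverted output, U2 inverted output.
Only U2 stuck-at-1 is consistent with every test.

U2 stuck-at-1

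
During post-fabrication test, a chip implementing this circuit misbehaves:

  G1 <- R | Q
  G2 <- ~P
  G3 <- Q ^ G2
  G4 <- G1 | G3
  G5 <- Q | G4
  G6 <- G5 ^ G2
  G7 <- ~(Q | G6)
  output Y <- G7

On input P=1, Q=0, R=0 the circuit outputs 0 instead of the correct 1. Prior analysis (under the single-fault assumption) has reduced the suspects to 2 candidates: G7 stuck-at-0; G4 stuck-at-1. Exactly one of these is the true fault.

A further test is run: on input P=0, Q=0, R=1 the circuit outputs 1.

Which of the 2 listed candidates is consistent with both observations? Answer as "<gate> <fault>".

G4 stuck-at-1

Evaluate each candidate on input P=0, Q=0, R=1:
  G7 stuck-at-0: G1=1, G2=1, G3=1, G4=1, G5=1, G6=0, G7=0 [stuck-at-0] → 0 — eliminated
  G4 stuck-at-1: G1=1, G2=1, G3=1, G4=1 [stuck-at-1], G5=1, G6=0, G7=1 → 1 — matches
Only G4 stuck-at-1 reproduces the observed 1.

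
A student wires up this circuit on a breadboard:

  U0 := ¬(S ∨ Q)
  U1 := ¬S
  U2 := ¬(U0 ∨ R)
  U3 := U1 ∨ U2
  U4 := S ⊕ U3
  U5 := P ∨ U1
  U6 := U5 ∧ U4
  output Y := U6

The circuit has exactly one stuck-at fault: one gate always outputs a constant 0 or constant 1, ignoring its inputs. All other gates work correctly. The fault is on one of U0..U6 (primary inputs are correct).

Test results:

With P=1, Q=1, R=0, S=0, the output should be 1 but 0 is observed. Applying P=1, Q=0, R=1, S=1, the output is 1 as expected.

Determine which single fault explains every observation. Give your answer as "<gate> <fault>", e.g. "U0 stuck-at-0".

U3 stuck-at-0

Fault-free values for test 1 (P=1, Q=1, R=0, S=0): U0=0, U1=1, U2=1, U3=1, U4=1, U5=1, U6=1, giving Y=1. Observed 0.
Test 1: faults giving observed 0 are {U3 stuck-at-0, U4 stuck-at-0, U5 stuck-at-0, U6 stuck-at-0}.
Test 2 (P=1, Q=0, R=1, S=1): fault-free U0=0, U1=0, U2=0, U3=0, U4=1, U5=1, U6=1 → 1; observed 1. Eliminates U4 stuck-at-0, U5 stuck-at-0, U6 stuck-at-0.
Only U3 stuck-at-0 is consistent with every test.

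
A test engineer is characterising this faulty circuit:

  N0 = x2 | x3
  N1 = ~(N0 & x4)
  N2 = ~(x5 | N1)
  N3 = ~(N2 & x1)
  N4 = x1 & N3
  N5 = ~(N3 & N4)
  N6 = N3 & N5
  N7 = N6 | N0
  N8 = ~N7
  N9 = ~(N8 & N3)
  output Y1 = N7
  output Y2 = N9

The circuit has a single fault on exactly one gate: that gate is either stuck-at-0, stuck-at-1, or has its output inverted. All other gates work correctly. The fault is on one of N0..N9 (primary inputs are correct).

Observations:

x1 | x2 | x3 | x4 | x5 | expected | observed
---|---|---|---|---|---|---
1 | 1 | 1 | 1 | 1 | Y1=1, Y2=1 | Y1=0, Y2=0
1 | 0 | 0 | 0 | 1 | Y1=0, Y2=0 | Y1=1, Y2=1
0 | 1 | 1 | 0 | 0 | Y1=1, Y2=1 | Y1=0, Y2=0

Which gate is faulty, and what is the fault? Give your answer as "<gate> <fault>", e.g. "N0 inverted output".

N7 inverted output

Fault-free values for test 1 (x1=1, x2=1, x3=1, x4=1, x5=1): N0=1, N1=0, N2=0, N3=1, N4=1, N5=0, N6=0, N7=1, N8=0, N9=1, giving Y1=1, Y2=1. Observed Y1=0, Y2=0.
Test 1: faults giving observed Y1=0, Y2=0 are {N0 stuck-at-0, N0 inverted output, N7 stuck-at-0, N7 inverted output}.
Test 2 (x1=1, x2=0, x3=0, x4=0, x5=1): fault-free N0=0, N1=1, N2=0, N3=1, N4=1, N5=0, N6=0, N7=0, N8=1, N9=0 → Y1=0, Y2=0; observed Y1=1, Y2=1. Eliminates N0 stuck-at-0, N7 stuck-at-0.
Test 3 (x1=0, x2=1, x3=1, x4=0, x5=0): fault-free N0=1, N1=1, N2=0, N3=1, N4=0, N5=1, N6=1, N7=1, N8=0, N9=1 → Y1=1, Y2=1; observed Y1=0, Y2=0. Eliminates N0 inverted output.
Only N7 inverted output is consistent with every test.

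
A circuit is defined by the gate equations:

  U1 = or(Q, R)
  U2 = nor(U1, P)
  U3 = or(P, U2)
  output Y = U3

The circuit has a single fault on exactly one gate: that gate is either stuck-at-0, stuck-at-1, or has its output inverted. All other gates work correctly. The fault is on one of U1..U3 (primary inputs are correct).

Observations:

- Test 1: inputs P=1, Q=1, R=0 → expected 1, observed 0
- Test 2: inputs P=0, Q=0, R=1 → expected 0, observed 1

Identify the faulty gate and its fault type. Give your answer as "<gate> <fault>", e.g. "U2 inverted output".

Fault-free values for test 1 (P=1, Q=1, R=0): U1=1, U2=0, U3=1, giving Y=1. Observed 0.
Test 1: faults giving observed 0 are {U3 stuck-at-0, U3 inverted output}.
Test 2 (P=0, Q=0, R=1): fault-free U1=1, U2=0, U3=0 → 0; observed 1. Eliminates U3 stuck-at-0.
Only U3 inverted output is consistent with every test.

U3 inverted output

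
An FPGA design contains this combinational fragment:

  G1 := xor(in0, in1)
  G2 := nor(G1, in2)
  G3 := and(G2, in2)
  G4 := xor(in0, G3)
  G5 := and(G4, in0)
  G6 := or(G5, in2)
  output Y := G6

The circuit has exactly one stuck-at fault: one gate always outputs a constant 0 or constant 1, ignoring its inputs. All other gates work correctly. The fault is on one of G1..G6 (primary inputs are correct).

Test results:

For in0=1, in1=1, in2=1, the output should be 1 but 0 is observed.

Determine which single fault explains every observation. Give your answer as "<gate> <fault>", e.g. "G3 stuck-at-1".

Fault-free values for test 1 (in0=1, in1=1, in2=1): G1=0, G2=0, G3=0, G4=1, G5=1, G6=1, giving Y=1. Observed 0.
Test 1: faults giving observed 0 are {G6 stuck-at-0}.
Only G6 stuck-at-0 is consistent with every test.

G6 stuck-at-0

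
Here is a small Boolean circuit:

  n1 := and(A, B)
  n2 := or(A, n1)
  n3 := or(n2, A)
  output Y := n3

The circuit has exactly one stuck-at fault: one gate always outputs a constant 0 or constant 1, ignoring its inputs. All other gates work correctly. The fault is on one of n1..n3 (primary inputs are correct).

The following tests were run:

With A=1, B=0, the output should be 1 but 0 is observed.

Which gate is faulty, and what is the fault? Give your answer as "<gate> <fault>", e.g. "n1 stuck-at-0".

n3 stuck-at-0

Fault-free values for test 1 (A=1, B=0): n1=0, n2=1, n3=1, giving Y=1. Observed 0.
Test 1: faults giving observed 0 are {n3 stuck-at-0}.
Only n3 stuck-at-0 is consistent with every test.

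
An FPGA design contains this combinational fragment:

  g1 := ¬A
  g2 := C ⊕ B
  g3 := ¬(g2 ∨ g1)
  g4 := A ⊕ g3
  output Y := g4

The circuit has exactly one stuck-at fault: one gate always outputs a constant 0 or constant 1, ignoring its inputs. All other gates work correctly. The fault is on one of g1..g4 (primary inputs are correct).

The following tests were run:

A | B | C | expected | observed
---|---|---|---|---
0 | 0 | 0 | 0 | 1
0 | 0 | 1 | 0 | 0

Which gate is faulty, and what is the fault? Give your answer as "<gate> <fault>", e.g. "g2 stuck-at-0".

g1 stuck-at-0

Fault-free values for test 1 (A=0, B=0, C=0): g1=1, g2=0, g3=0, g4=0, giving Y=0. Observed 1.
Test 1: faults giving observed 1 are {g1 stuck-at-0, g3 stuck-at-1, g4 stuck-at-1}.
Test 2 (A=0, B=0, C=1): fault-free g1=1, g2=1, g3=0, g4=0 → 0; observed 0. Eliminates g3 stuck-at-1, g4 stuck-at-1.
Only g1 stuck-at-0 is consistent with every test.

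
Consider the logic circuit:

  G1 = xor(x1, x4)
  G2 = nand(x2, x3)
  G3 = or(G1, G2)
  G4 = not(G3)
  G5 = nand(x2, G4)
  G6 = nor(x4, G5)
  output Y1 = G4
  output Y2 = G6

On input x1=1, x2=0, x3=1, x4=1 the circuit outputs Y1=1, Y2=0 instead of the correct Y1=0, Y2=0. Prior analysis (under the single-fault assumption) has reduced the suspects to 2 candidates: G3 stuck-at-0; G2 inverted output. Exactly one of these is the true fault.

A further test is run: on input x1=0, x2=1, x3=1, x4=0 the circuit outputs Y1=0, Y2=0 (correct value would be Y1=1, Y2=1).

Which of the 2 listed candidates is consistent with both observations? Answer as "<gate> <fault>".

G2 inverted output

Evaluate each candidate on input x1=0, x2=1, x3=1, x4=0:
  G3 stuck-at-0: G1=0, G2=0, G3=0 [stuck-at-0], G4=1, G5=0, G6=1 → Y1=1, Y2=1 — eliminated
  G2 inverted output: G1=0, G2=1 [inverted output], G3=1, G4=0, G5=1, G6=0 → Y1=0, Y2=0 — matches
Only G2 inverted output reproduces the observed Y1=0, Y2=0.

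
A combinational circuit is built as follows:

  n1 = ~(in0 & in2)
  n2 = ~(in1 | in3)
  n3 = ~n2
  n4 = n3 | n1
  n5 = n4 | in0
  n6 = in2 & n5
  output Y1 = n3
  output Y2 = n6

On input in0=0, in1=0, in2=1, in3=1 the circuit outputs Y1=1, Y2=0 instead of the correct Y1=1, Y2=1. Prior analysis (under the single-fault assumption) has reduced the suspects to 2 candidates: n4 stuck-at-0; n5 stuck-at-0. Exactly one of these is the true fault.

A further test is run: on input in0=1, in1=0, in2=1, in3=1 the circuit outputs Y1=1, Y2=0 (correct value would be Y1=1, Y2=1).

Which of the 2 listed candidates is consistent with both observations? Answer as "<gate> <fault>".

Evaluate each candidate on input in0=1, in1=0, in2=1, in3=1:
  n4 stuck-at-0: n1=0, n2=0, n3=1, n4=0 [stuck-at-0], n5=1, n6=1 → Y1=1, Y2=1 — eliminated
  n5 stuck-at-0: n1=0, n2=0, n3=1, n4=1, n5=0 [stuck-at-0], n6=0 → Y1=1, Y2=0 — matches
Only n5 stuck-at-0 reproduces the observed Y1=1, Y2=0.

n5 stuck-at-0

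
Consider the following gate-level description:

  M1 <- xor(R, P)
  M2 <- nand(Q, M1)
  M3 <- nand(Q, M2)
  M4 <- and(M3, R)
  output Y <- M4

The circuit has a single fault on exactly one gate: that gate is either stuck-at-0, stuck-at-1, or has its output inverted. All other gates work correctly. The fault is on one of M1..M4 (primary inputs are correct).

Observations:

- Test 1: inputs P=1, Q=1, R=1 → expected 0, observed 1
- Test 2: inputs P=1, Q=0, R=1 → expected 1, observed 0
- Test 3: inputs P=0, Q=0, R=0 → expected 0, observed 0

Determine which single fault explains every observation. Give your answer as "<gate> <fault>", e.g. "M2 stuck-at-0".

M3 inverted output

Fault-free values for test 1 (P=1, Q=1, R=1): M1=0, M2=1, M3=0, M4=0, giving Y=0. Observed 1.
Test 1: faults giving observed 1 are {M1 stuck-at-1, M1 inverted output, M2 stuck-at-0, M2 inverted output, M3 stuck-at-1, M3 inverted output, M4 stuck-at-1, M4 inverted output}.
Test 2 (P=1, Q=0, R=1): fault-free M1=0, M2=1, M3=1, M4=1 → 1; observed 0. Eliminates M1 stuck-at-1, M1 inverted output, M2 stuck-at-0, M2 inverted output, M3 stuck-at-1, M4 stuck-at-1.
Test 3 (P=0, Q=0, R=0): fault-free M1=0, M2=1, M3=1, M4=0 → 0; observed 0. Eliminates M4 inverted output.
Only M3 inverted output is consistent with every test.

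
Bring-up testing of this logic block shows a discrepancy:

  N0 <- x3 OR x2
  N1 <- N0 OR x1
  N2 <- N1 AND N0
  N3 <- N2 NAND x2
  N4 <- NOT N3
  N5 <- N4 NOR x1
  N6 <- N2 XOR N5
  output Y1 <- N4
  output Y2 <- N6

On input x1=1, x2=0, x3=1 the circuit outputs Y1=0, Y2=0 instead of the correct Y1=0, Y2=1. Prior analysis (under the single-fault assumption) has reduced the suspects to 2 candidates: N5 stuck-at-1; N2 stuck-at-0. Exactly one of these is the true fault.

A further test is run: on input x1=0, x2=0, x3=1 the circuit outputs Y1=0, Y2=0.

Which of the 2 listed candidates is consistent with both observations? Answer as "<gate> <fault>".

N5 stuck-at-1

Evaluate each candidate on input x1=0, x2=0, x3=1:
  N5 stuck-at-1: N0=1, N1=1, N2=1, N3=1, N4=0, N5=1 [stuck-at-1], N6=0 → Y1=0, Y2=0 — matches
  N2 stuck-at-0: N0=1, N1=1, N2=0 [stuck-at-0], N3=1, N4=0, N5=1, N6=1 → Y1=0, Y2=1 — eliminated
Only N5 stuck-at-1 reproduces the observed Y1=0, Y2=0.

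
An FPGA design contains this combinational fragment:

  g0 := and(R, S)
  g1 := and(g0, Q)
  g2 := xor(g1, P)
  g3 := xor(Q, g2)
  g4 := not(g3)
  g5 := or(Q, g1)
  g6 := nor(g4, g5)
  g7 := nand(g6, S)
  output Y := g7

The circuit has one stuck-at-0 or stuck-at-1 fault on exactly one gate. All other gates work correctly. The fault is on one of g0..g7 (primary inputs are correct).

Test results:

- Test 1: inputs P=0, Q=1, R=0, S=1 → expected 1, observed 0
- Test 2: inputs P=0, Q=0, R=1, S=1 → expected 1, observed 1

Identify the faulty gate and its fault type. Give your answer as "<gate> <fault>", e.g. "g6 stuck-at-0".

g5 stuck-at-0

Fault-free values for test 1 (P=0, Q=1, R=0, S=1): g0=0, g1=0, g2=0, g3=1, g4=0, g5=1, g6=0, g7=1, giving Y=1. Observed 0.
Test 1: faults giving observed 0 are {g5 stuck-at-0, g6 stuck-at-1, g7 stuck-at-0}.
Test 2 (P=0, Q=0, R=1, S=1): fault-free g0=1, g1=0, g2=0, g3=0, g4=1, g5=0, g6=0, g7=1 → 1; observed 1. Eliminates g6 stuck-at-1, g7 stuck-at-0.
Only g5 stuck-at-0 is consistent with every test.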